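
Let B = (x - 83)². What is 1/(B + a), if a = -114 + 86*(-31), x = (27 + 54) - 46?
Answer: -1/476 ≈ -0.0021008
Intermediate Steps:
x = 35 (x = 81 - 46 = 35)
a = -2780 (a = -114 - 2666 = -2780)
B = 2304 (B = (35 - 83)² = (-48)² = 2304)
1/(B + a) = 1/(2304 - 2780) = 1/(-476) = -1/476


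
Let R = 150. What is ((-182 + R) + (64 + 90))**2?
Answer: 14884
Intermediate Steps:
((-182 + R) + (64 + 90))**2 = ((-182 + 150) + (64 + 90))**2 = (-32 + 154)**2 = 122**2 = 14884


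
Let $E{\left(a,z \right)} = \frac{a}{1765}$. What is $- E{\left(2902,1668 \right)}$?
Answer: $- \frac{2902}{1765} \approx -1.6442$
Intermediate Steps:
$E{\left(a,z \right)} = \frac{a}{1765}$ ($E{\left(a,z \right)} = a \frac{1}{1765} = \frac{a}{1765}$)
$- E{\left(2902,1668 \right)} = - \frac{2902}{1765}$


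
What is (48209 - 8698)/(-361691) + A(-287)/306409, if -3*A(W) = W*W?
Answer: -504669496/2537985747 ≈ -0.19885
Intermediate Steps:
A(W) = -W**2/3 (A(W) = -W*W/3 = -W**2/3)
(48209 - 8698)/(-361691) + A(-287)/306409 = (48209 - 8698)/(-361691) - 1/3*(-287)**2/306409 = 39511*(-1/361691) - 1/3*82369*(1/306409) = -39511/361691 - 82369/3*1/306409 = -39511/361691 - 82369/919227 = -504669496/2537985747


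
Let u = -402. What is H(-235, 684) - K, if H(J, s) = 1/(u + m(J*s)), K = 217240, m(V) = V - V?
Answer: -87330481/402 ≈ -2.1724e+5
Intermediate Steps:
m(V) = 0
H(J, s) = -1/402 (H(J, s) = 1/(-402 + 0) = 1/(-402) = -1/402)
H(-235, 684) - K = -1/402 - 1*217240 = -1/402 - 217240 = -87330481/402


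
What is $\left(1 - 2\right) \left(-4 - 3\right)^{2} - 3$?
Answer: $-52$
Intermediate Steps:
$\left(1 - 2\right) \left(-4 - 3\right)^{2} - 3 = \left(1 - 2\right) \left(-7\right)^{2} - 3 = \left(-1\right) 49 - 3 = -49 - 3 = -52$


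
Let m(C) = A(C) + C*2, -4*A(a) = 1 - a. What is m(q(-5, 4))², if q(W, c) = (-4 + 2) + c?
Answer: 289/16 ≈ 18.063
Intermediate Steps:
A(a) = -¼ + a/4 (A(a) = -(1 - a)/4 = -¼ + a/4)
q(W, c) = -2 + c
m(C) = -¼ + 9*C/4 (m(C) = (-¼ + C/4) + C*2 = (-¼ + C/4) + 2*C = -¼ + 9*C/4)
m(q(-5, 4))² = (-¼ + 9*(-2 + 4)/4)² = (-¼ + (9/4)*2)² = (-¼ + 9/2)² = (17/4)² = 289/16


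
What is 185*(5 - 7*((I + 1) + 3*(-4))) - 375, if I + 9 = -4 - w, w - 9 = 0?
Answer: 43285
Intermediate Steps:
w = 9 (w = 9 + 0 = 9)
I = -22 (I = -9 + (-4 - 1*9) = -9 + (-4 - 9) = -9 - 13 = -22)
185*(5 - 7*((I + 1) + 3*(-4))) - 375 = 185*(5 - 7*((-22 + 1) + 3*(-4))) - 375 = 185*(5 - 7*(-21 - 12)) - 375 = 185*(5 - 7*(-33)) - 375 = 185*(5 + 231) - 375 = 185*236 - 375 = 43660 - 375 = 43285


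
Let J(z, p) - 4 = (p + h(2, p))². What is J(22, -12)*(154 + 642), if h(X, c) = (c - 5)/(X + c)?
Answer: 2190791/25 ≈ 87632.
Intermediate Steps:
h(X, c) = (-5 + c)/(X + c)
J(z, p) = 4 + (p + (-5 + p)/(2 + p))²
J(22, -12)*(154 + 642) = (4 + (-5 + (-12)² + 3*(-12))²/(2 - 12)²)*(154 + 642) = (4 + (-5 + 144 - 36)²/(-10)²)*796 = (4 + (1/100)*103²)*796 = (4 + (1/100)*10609)*796 = (4 + 10609/100)*796 = (11009/100)*796 = 2190791/25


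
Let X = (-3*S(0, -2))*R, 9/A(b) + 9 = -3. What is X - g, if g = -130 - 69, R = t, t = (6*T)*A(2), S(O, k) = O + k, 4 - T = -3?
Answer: 10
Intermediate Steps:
T = 7 (T = 4 - 1*(-3) = 4 + 3 = 7)
A(b) = -3/4 (A(b) = 9/(-9 - 3) = 9/(-12) = 9*(-1/12) = -3/4)
t = -63/2 (t = (6*7)*(-3/4) = 42*(-3/4) = -63/2 ≈ -31.500)
R = -63/2 ≈ -31.500
g = -199
X = -189 (X = -3*(0 - 2)*(-63/2) = -3*(-2)*(-63/2) = 6*(-63/2) = -189)
X - g = -189 - 1*(-199) = -189 + 199 = 10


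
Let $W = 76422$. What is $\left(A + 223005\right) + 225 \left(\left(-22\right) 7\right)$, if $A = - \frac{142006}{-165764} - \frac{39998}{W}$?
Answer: $\frac{596522113170725}{3167004102} \approx 1.8836 \cdot 10^{5}$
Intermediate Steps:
$A = \frac{1055538515}{3167004102}$ ($A = - \frac{142006}{-165764} - \frac{39998}{76422} = \left(-142006\right) \left(- \frac{1}{165764}\right) - \frac{19999}{38211} = \frac{71003}{82882} - \frac{19999}{38211} = \frac{1055538515}{3167004102} \approx 0.33329$)
$\left(A + 223005\right) + 225 \left(\left(-22\right) 7\right) = \left(\frac{1055538515}{3167004102} + 223005\right) + 225 \left(\left(-22\right) 7\right) = \frac{706258805305025}{3167004102} + 225 \left(-154\right) = \frac{706258805305025}{3167004102} - 34650 = \frac{596522113170725}{3167004102}$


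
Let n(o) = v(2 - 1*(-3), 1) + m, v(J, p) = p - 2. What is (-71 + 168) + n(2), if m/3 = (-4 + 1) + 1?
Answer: 90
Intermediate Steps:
v(J, p) = -2 + p
m = -6 (m = 3*((-4 + 1) + 1) = 3*(-3 + 1) = 3*(-2) = -6)
n(o) = -7 (n(o) = (-2 + 1) - 6 = -1 - 6 = -7)
(-71 + 168) + n(2) = (-71 + 168) - 7 = 97 - 7 = 90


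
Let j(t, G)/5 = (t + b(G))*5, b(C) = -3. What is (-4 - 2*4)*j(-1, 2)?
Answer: 1200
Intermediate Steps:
j(t, G) = -75 + 25*t (j(t, G) = 5*((t - 3)*5) = 5*((-3 + t)*5) = 5*(-15 + 5*t) = -75 + 25*t)
(-4 - 2*4)*j(-1, 2) = (-4 - 2*4)*(-75 + 25*(-1)) = (-4 - 8)*(-75 - 25) = -12*(-100) = 1200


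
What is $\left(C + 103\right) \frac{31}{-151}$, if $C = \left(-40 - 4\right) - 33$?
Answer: $- \frac{806}{151} \approx -5.3377$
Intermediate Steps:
$C = -77$ ($C = -44 - 33 = -77$)
$\left(C + 103\right) \frac{31}{-151} = \left(-77 + 103\right) \frac{31}{-151} = 26 \cdot 31 \left(- \frac{1}{151}\right) = 26 \left(- \frac{31}{151}\right) = - \frac{806}{151}$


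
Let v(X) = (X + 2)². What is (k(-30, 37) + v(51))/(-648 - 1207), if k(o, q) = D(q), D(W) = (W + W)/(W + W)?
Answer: -562/371 ≈ -1.5148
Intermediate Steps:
v(X) = (2 + X)²
D(W) = 1 (D(W) = (2*W)/((2*W)) = (2*W)*(1/(2*W)) = 1)
k(o, q) = 1
(k(-30, 37) + v(51))/(-648 - 1207) = (1 + (2 + 51)²)/(-648 - 1207) = (1 + 53²)/(-1855) = (1 + 2809)*(-1/1855) = 2810*(-1/1855) = -562/371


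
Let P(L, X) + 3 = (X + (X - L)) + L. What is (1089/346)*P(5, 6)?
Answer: 9801/346 ≈ 28.327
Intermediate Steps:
P(L, X) = -3 + 2*X (P(L, X) = -3 + ((X + (X - L)) + L) = -3 + ((-L + 2*X) + L) = -3 + 2*X)
(1089/346)*P(5, 6) = (1089/346)*(-3 + 2*6) = (1089*(1/346))*(-3 + 12) = (1089/346)*9 = 9801/346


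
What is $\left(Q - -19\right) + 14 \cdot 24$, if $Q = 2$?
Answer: $357$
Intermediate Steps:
$\left(Q - -19\right) + 14 \cdot 24 = \left(2 - -19\right) + 14 \cdot 24 = \left(2 + 19\right) + 336 = 21 + 336 = 357$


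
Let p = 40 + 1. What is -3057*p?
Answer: -125337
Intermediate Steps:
p = 41
-3057*p = -3057*41 = -125337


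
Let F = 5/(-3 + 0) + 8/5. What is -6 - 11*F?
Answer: -79/15 ≈ -5.2667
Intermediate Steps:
F = -1/15 (F = 5/(-3) + 8*(⅕) = 5*(-⅓) + 8/5 = -5/3 + 8/5 = -1/15 ≈ -0.066667)
-6 - 11*F = -6 - 11*(-1/15) = -6 + 11/15 = -79/15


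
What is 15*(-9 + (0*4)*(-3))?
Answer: -135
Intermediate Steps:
15*(-9 + (0*4)*(-3)) = 15*(-9 + 0*(-3)) = 15*(-9 + 0) = 15*(-9) = -135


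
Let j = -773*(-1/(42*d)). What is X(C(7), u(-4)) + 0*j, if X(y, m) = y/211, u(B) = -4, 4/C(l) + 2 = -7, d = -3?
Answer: -4/1899 ≈ -0.0021064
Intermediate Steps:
C(l) = -4/9 (C(l) = 4/(-2 - 7) = 4/(-9) = 4*(-1/9) = -4/9)
X(y, m) = y/211 (X(y, m) = y*(1/211) = y/211)
j = -773/126 (j = -773/((-3*(-42))) = -773/126 ≈ -6.1349)
X(C(7), u(-4)) + 0*j = (1/211)*(-4/9) + 0*(-773/126) = -4/1899 + 0 = -4/1899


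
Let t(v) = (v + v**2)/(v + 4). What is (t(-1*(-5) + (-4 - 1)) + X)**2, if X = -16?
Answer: 256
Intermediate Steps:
t(v) = (v + v**2)/(4 + v)
(t(-1*(-5) + (-4 - 1)) + X)**2 = ((-1*(-5) + (-4 - 1))*(1 + (-1*(-5) + (-4 - 1)))/(4 + (-1*(-5) + (-4 - 1))) - 16)**2 = ((5 - 5)*(1 + (5 - 5))/(4 + (5 - 5)) - 16)**2 = (0*(1 + 0)/(4 + 0) - 16)**2 = (0*1/4 - 16)**2 = (0*(1/4)*1 - 16)**2 = (0 - 16)**2 = (-16)**2 = 256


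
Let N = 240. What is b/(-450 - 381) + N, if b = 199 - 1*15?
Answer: 199256/831 ≈ 239.78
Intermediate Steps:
b = 184 (b = 199 - 15 = 184)
b/(-450 - 381) + N = 184/(-450 - 381) + 240 = 184/(-831) + 240 = 184*(-1/831) + 240 = -184/831 + 240 = 199256/831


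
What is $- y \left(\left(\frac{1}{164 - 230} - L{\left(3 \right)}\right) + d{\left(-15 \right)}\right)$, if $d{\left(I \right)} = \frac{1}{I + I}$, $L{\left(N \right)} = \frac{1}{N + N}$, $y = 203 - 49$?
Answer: $\frac{497}{15} \approx 33.133$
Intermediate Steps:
$y = 154$ ($y = 203 - 49 = 154$)
$L{\left(N \right)} = \frac{1}{2 N}$
$d{\left(I \right)} = \frac{1}{2 I}$
$- y \left(\left(\frac{1}{164 - 230} - L{\left(3 \right)}\right) + d{\left(-15 \right)}\right) = - 154 \left(\left(\frac{1}{164 - 230} - \frac{1}{2 \cdot 3}\right) + \frac{1}{2 \left(-15\right)}\right) = - 154 \left(\left(\frac{1}{-66} - \frac{1}{2} \cdot \frac{1}{3}\right) + \frac{1}{2} \left(- \frac{1}{15}\right)\right) = - 154 \left(\left(- \frac{1}{66} - \frac{1}{6}\right) - \frac{1}{30}\right) = - 154 \left(- \frac{2}{11} - \frac{1}{30}\right) = - \frac{154 \left(-71\right)}{330} = \left(-1\right) \left(- \frac{497}{15}\right) = \frac{497}{15}$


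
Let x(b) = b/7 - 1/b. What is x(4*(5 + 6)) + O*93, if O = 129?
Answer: 3697005/308 ≈ 12003.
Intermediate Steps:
x(b) = -1/b + b/7 (x(b) = b*(⅐) - 1/b = b/7 - 1/b = -1/b + b/7)
x(4*(5 + 6)) + O*93 = (-1/(4*(5 + 6)) + (4*(5 + 6))/7) + 129*93 = (-1/(4*11) + (4*11)/7) + 11997 = (-1/44 + (⅐)*44) + 11997 = (-1*1/44 + 44/7) + 11997 = (-1/44 + 44/7) + 11997 = 1929/308 + 11997 = 3697005/308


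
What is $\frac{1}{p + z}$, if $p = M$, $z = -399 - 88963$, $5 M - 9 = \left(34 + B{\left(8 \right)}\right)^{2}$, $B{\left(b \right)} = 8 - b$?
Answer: $- \frac{1}{89129} \approx -1.122 \cdot 10^{-5}$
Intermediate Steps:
$M = 233$ ($M = \frac{9}{5} + \frac{\left(34 + \left(8 - 8\right)\right)^{2}}{5} = \frac{9}{5} + \frac{\left(34 + 0\right)^{2}}{5} = \frac{9}{5} + \frac{34^{2}}{5} = \frac{9}{5} + \frac{1}{5} \cdot 1156 = \frac{9}{5} + \frac{1156}{5} = 233$)
$z = -89362$ ($z = -399 - 88963 = -89362$)
$p = 233$
$\frac{1}{p + z} = \frac{1}{233 - 89362} = \frac{1}{-89129} = - \frac{1}{89129}$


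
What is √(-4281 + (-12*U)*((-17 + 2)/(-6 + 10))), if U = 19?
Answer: I*√3426 ≈ 58.532*I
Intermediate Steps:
√(-4281 + (-12*U)*((-17 + 2)/(-6 + 10))) = √(-4281 + (-12*19)*((-17 + 2)/(-6 + 10))) = √(-4281 - (-3420)/4) = √(-4281 - 228*(-15/4)) = √(-4281 + 855) = √(-3426) = I*√3426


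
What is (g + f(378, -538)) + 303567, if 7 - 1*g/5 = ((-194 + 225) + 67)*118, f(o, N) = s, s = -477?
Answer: 245305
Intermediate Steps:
f(o, N) = -477
g = -57785 (g = 35 - 5*((-194 + 225) + 67)*118 = 35 - 5*(31 + 67)*118 = 35 - 490*118 = 35 - 5*11564 = 35 - 57820 = -57785)
(g + f(378, -538)) + 303567 = (-57785 - 477) + 303567 = -58262 + 303567 = 245305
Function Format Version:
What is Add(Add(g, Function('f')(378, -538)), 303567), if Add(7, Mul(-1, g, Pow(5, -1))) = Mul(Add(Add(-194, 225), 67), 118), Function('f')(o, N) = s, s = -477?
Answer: 245305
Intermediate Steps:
Function('f')(o, N) = -477
g = -57785 (g = Add(35, Mul(-5, Mul(Add(Add(-194, 225), 67), 118))) = Add(35, Mul(-5, Mul(Add(31, 67), 118))) = Add(35, Mul(-5, Mul(98, 118))) = Add(35, Mul(-5, 11564)) = Add(35, -57820) = -57785)
Add(Add(g, Function('f')(378, -538)), 303567) = Add(Add(-57785, -477), 303567) = Add(-58262, 303567) = 245305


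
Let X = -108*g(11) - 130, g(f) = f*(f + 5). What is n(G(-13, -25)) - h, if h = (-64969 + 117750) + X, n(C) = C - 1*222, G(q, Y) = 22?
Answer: -33843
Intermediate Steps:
g(f) = f*(5 + f)
X = -19138 (X = -1188*(5 + 11) - 130 = -1188*16 - 130 = -108*176 - 130 = -19008 - 130 = -19138)
n(C) = -222 + C (n(C) = C - 222 = -222 + C)
h = 33643 (h = (-64969 + 117750) - 19138 = 52781 - 19138 = 33643)
n(G(-13, -25)) - h = (-222 + 22) - 1*33643 = -200 - 33643 = -33843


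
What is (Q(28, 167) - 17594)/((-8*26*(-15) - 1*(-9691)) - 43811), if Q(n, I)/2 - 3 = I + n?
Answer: 8599/15500 ≈ 0.55477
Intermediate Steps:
Q(n, I) = 6 + 2*I + 2*n (Q(n, I) = 6 + 2*(I + n) = 6 + (2*I + 2*n) = 6 + 2*I + 2*n)
(Q(28, 167) - 17594)/((-8*26*(-15) - 1*(-9691)) - 43811) = ((6 + 2*167 + 2*28) - 17594)/((-8*26*(-15) - 1*(-9691)) - 43811) = ((6 + 334 + 56) - 17594)/((-208*(-15) + 9691) - 43811) = (396 - 17594)/((3120 + 9691) - 43811) = -17198/(12811 - 43811) = -17198/(-31000) = -17198*(-1/31000) = 8599/15500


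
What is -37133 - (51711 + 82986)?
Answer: -171830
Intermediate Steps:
-37133 - (51711 + 82986) = -37133 - 1*134697 = -37133 - 134697 = -171830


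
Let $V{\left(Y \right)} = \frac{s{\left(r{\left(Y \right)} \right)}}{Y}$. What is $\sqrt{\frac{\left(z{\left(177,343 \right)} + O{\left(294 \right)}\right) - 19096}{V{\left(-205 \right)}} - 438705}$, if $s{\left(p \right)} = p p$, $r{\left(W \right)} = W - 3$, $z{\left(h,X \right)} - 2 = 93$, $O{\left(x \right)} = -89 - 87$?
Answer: $\frac{i \sqrt{18976201835}}{208} \approx 662.28 i$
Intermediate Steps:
$O{\left(x \right)} = -176$ ($O{\left(x \right)} = -89 - 87 = -176$)
$z{\left(h,X \right)} = 95$ ($z{\left(h,X \right)} = 2 + 93 = 95$)
$r{\left(W \right)} = -3 + W$ ($r{\left(W \right)} = W - 3 = -3 + W$)
$s{\left(p \right)} = p^{2}$
$V{\left(Y \right)} = \frac{\left(-3 + Y\right)^{2}}{Y}$
$\sqrt{\frac{\left(z{\left(177,343 \right)} + O{\left(294 \right)}\right) - 19096}{V{\left(-205 \right)}} - 438705} = \sqrt{\frac{\left(95 - 176\right) - 19096}{\frac{1}{-205} \left(-3 - 205\right)^{2}} - 438705} = \sqrt{\frac{-81 - 19096}{\left(- \frac{1}{205}\right) \left(-208\right)^{2}} - 438705} = \sqrt{- \frac{19177}{\left(- \frac{1}{205}\right) 43264} - 438705} = \sqrt{- \frac{19177}{- \frac{43264}{205}} - 438705} = \sqrt{\left(-19177\right) \left(- \frac{205}{43264}\right) - 438705} = \sqrt{\frac{3931285}{43264} - 438705} = \sqrt{- \frac{18976201835}{43264}} = \frac{i \sqrt{18976201835}}{208}$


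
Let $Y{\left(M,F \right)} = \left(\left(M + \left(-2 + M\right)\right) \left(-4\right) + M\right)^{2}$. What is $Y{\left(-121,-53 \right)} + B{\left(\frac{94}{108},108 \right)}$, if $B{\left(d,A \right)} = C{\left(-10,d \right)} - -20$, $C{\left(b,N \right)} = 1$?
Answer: $731046$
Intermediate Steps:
$Y{\left(M,F \right)} = \left(8 - 7 M\right)^{2}$ ($Y{\left(M,F \right)} = \left(\left(-2 + 2 M\right) \left(-4\right) + M\right)^{2} = \left(\left(8 - 8 M\right) + M\right)^{2} = \left(8 - 7 M\right)^{2}$)
$B{\left(d,A \right)} = 21$ ($B{\left(d,A \right)} = 1 - -20 = 1 + 20 = 21$)
$Y{\left(-121,-53 \right)} + B{\left(\frac{94}{108},108 \right)} = \left(-8 + 7 \left(-121\right)\right)^{2} + 21 = \left(-8 - 847\right)^{2} + 21 = \left(-855\right)^{2} + 21 = 731025 + 21 = 731046$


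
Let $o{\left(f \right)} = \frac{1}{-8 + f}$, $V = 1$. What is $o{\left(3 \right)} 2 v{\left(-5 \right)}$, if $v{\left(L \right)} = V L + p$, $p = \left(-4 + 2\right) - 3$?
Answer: $4$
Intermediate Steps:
$p = -5$ ($p = -2 - 3 = -5$)
$v{\left(L \right)} = -5 + L$ ($v{\left(L \right)} = 1 L - 5 = L - 5 = -5 + L$)
$o{\left(3 \right)} 2 v{\left(-5 \right)} = \frac{2 \left(-5 - 5\right)}{-8 + 3} = \frac{2 \left(-10\right)}{-5} = \left(- \frac{1}{5}\right) \left(-20\right) = 4$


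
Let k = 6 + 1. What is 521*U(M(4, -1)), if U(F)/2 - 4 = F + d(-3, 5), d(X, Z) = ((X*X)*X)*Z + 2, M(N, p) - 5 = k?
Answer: -121914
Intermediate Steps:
k = 7
M(N, p) = 12 (M(N, p) = 5 + 7 = 12)
d(X, Z) = 2 + Z*X**3 (d(X, Z) = (X**2*X)*Z + 2 = X**3*Z + 2 = Z*X**3 + 2 = 2 + Z*X**3)
U(F) = -258 + 2*F (U(F) = 8 + 2*(F + (2 + 5*(-3)**3)) = 8 + 2*(F + (2 + 5*(-27))) = 8 + 2*(F + (2 - 135)) = 8 + 2*(F - 133) = 8 + 2*(-133 + F) = 8 + (-266 + 2*F) = -258 + 2*F)
521*U(M(4, -1)) = 521*(-258 + 2*12) = 521*(-258 + 24) = 521*(-234) = -121914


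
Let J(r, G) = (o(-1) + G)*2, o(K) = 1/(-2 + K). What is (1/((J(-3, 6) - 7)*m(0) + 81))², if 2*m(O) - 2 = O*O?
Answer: 9/65536 ≈ 0.00013733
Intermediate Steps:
m(O) = 1 + O²/2 (m(O) = 1 + (O*O)/2 = 1 + O²/2)
J(r, G) = -⅔ + 2*G (J(r, G) = (1/(-2 - 1) + G)*2 = (1/(-3) + G)*2 = (-⅓ + G)*2 = -⅔ + 2*G)
(1/((J(-3, 6) - 7)*m(0) + 81))² = (1/(((-⅔ + 2*6) - 7)*(1 + (½)*0²) + 81))² = (1/(((-⅔ + 12) - 7)*(1 + (½)*0) + 81))² = (1/((34/3 - 7)*(1 + 0) + 81))² = (1/((13/3)*1 + 81))² = (1/(13/3 + 81))² = (1/(256/3))² = (3/256)² = 9/65536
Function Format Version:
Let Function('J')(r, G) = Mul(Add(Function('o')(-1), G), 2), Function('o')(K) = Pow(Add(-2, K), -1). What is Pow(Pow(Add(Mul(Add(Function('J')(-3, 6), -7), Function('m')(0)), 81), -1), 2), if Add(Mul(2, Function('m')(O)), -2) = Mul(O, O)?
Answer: Rational(9, 65536) ≈ 0.00013733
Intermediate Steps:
Function('m')(O) = Add(1, Mul(Rational(1, 2), Pow(O, 2))) (Function('m')(O) = Add(1, Mul(Rational(1, 2), Mul(O, O))) = Add(1, Mul(Rational(1, 2), Pow(O, 2))))
Function('J')(r, G) = Add(Rational(-2, 3), Mul(2, G)) (Function('J')(r, G) = Mul(Add(Pow(Add(-2, -1), -1), G), 2) = Mul(Add(Pow(-3, -1), G), 2) = Mul(Add(Rational(-1, 3), G), 2) = Add(Rational(-2, 3), Mul(2, G)))
Pow(Pow(Add(Mul(Add(Function('J')(-3, 6), -7), Function('m')(0)), 81), -1), 2) = Pow(Pow(Add(Mul(Add(Add(Rational(-2, 3), Mul(2, 6)), -7), Add(1, Mul(Rational(1, 2), Pow(0, 2)))), 81), -1), 2) = Pow(Pow(Add(Mul(Add(Add(Rational(-2, 3), 12), -7), Add(1, Mul(Rational(1, 2), 0))), 81), -1), 2) = Pow(Pow(Add(Mul(Add(Rational(34, 3), -7), Add(1, 0)), 81), -1), 2) = Pow(Pow(Add(Mul(Rational(13, 3), 1), 81), -1), 2) = Pow(Pow(Add(Rational(13, 3), 81), -1), 2) = Pow(Pow(Rational(256, 3), -1), 2) = Pow(Rational(3, 256), 2) = Rational(9, 65536)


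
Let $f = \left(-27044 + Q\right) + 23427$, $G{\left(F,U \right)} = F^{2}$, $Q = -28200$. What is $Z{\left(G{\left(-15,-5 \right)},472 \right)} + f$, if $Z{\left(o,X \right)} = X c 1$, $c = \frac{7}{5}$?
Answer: $- \frac{155781}{5} \approx -31156.0$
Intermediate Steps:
$c = \frac{7}{5}$ ($c = 7 \cdot \frac{1}{5} = \frac{7}{5} \approx 1.4$)
$f = -31817$ ($f = \left(-27044 - 28200\right) + 23427 = -55244 + 23427 = -31817$)
$Z{\left(o,X \right)} = \frac{7 X}{5}$ ($Z{\left(o,X \right)} = X \frac{7}{5} \cdot 1 = \frac{7 X}{5} \cdot 1 = \frac{7 X}{5}$)
$Z{\left(G{\left(-15,-5 \right)},472 \right)} + f = \frac{7}{5} \cdot 472 - 31817 = \frac{3304}{5} - 31817 = - \frac{155781}{5}$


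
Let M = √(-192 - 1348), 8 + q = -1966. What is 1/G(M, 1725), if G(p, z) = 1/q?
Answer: -1974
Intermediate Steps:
q = -1974 (q = -8 - 1966 = -1974)
M = 2*I*√385 (M = √(-1540) = 2*I*√385 ≈ 39.243*I)
G(p, z) = -1/1974 (G(p, z) = 1/(-1974) = -1/1974)
1/G(M, 1725) = 1/(-1/1974) = -1974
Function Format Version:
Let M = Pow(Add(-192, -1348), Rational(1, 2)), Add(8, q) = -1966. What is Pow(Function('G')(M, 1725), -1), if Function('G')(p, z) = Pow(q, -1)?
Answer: -1974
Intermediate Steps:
q = -1974 (q = Add(-8, -1966) = -1974)
M = Mul(2, I, Pow(385, Rational(1, 2))) (M = Pow(-1540, Rational(1, 2)) = Mul(2, I, Pow(385, Rational(1, 2))) ≈ Mul(39.243, I))
Function('G')(p, z) = Rational(-1, 1974) (Function('G')(p, z) = Pow(-1974, -1) = Rational(-1, 1974))
Pow(Function('G')(M, 1725), -1) = Pow(Rational(-1, 1974), -1) = -1974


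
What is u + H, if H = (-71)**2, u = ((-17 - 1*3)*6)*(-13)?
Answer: 6601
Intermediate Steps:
u = 1560 (u = ((-17 - 3)*6)*(-13) = -20*6*(-13) = -120*(-13) = 1560)
H = 5041
u + H = 1560 + 5041 = 6601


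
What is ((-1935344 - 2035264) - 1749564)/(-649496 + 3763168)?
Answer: -1430043/778418 ≈ -1.8371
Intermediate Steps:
((-1935344 - 2035264) - 1749564)/(-649496 + 3763168) = (-3970608 - 1749564)/3113672 = -5720172*1/3113672 = -1430043/778418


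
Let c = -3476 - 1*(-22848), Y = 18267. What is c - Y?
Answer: 1105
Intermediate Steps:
c = 19372 (c = -3476 + 22848 = 19372)
c - Y = 19372 - 1*18267 = 19372 - 18267 = 1105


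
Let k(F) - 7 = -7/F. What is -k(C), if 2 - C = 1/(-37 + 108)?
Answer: -490/141 ≈ -3.4752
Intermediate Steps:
C = 141/71 (C = 2 - 1/(-37 + 108) = 2 - 1/71 = 141/71 ≈ 1.9859)
k(F) = 7 - 7/F
-k(C) = -(7 - 7/141/71) = -(7 - 7*71/141) = -(7 - 497/141) = -1*490/141 = -490/141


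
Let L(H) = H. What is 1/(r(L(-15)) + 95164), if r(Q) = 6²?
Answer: 1/95200 ≈ 1.0504e-5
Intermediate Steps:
r(Q) = 36
1/(r(L(-15)) + 95164) = 1/(36 + 95164) = 1/95200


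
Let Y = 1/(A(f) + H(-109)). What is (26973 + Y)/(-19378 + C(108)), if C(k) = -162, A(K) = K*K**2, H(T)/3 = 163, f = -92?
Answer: -10495180813/7603004230 ≈ -1.3804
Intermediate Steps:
H(T) = 489 (H(T) = 3*163 = 489)
A(K) = K**3
Y = -1/778199 (Y = 1/((-92)**3 + 489) = 1/(-778688 + 489) = 1/(-778199) = -1/778199 ≈ -1.2850e-6)
(26973 + Y)/(-19378 + C(108)) = (26973 - 1/778199)/(-19378 - 162) = (20990361626/778199)/(-19540) = (20990361626/778199)*(-1/19540) = -10495180813/7603004230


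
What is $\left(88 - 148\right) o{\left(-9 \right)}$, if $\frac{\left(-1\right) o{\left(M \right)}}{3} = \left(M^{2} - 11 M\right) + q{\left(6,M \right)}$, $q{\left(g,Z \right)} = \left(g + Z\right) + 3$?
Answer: $32400$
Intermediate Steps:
$q{\left(g,Z \right)} = 3 + Z + g$ ($q{\left(g,Z \right)} = \left(Z + g\right) + 3 = 3 + Z + g$)
$o{\left(M \right)} = -27 - 3 M^{2} + 30 M$ ($o{\left(M \right)} = - 3 \left(\left(M^{2} - 11 M\right) + \left(3 + M + 6\right)\right) = - 3 \left(\left(M^{2} - 11 M\right) + \left(9 + M\right)\right) = - 3 \left(9 + M^{2} - 10 M\right) = -27 - 3 M^{2} + 30 M$)
$\left(88 - 148\right) o{\left(-9 \right)} = \left(88 - 148\right) \left(-27 - 3 \left(-9\right)^{2} + 30 \left(-9\right)\right) = - 60 \left(-27 - 243 - 270\right) = \left(-60\right) \left(-540\right) = 32400$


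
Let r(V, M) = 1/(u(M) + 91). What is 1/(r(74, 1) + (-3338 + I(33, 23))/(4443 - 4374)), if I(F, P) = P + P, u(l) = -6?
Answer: -5865/279751 ≈ -0.020965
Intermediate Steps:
I(F, P) = 2*P
r(V, M) = 1/85 (r(V, M) = 1/(-6 + 91) = 1/85)
1/(r(74, 1) + (-3338 + I(33, 23))/(4443 - 4374)) = 1/(1/85 + (-3338 + 2*23)/(4443 - 4374)) = 1/(1/85 + (-3338 + 46)/69) = 1/(1/85 - 3292*1/69) = 1/(1/85 - 3292/69) = 1/(-279751/5865) = -5865/279751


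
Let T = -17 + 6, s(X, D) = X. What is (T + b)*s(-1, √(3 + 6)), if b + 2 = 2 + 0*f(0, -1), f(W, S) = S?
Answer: 11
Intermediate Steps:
T = -11
b = 0 (b = -2 + (2 + 0*(-1)) = -2 + (2 + 0) = -2 + 2 = 0)
(T + b)*s(-1, √(3 + 6)) = (-11 + 0)*(-1) = -11*(-1) = 11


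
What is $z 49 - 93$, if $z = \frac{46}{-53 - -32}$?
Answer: $- \frac{601}{3} \approx -200.33$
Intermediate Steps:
$z = - \frac{46}{21}$ ($z = \frac{46}{-53 + 32} = \frac{46}{-21} = 46 \left(- \frac{1}{21}\right) = - \frac{46}{21} \approx -2.1905$)
$z 49 - 93 = \left(- \frac{46}{21}\right) 49 - 93 = - \frac{322}{3} - 93 = - \frac{601}{3}$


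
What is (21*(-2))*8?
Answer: -336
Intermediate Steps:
(21*(-2))*8 = -42*8 = -336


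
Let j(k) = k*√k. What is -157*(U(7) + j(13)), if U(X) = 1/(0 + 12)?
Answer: -157/12 - 2041*√13 ≈ -7372.0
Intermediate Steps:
j(k) = k^(3/2)
U(X) = 1/12
-157*(U(7) + j(13)) = -157*(1/12 + 13^(3/2)) = -157*(1/12 + 13*√13) = -157/12 - 2041*√13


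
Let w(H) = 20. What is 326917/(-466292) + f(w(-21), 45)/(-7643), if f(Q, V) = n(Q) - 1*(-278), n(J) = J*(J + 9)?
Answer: -2898705167/3563869756 ≈ -0.81336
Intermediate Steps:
n(J) = J*(9 + J)
f(Q, V) = 278 + Q*(9 + Q) (f(Q, V) = Q*(9 + Q) - 1*(-278) = Q*(9 + Q) + 278 = 278 + Q*(9 + Q))
326917/(-466292) + f(w(-21), 45)/(-7643) = 326917/(-466292) + (278 + 20*(9 + 20))/(-7643) = 326917*(-1/466292) + (278 + 20*29)*(-1/7643) = -326917/466292 + (278 + 580)*(-1/7643) = -326917/466292 + 858*(-1/7643) = -326917/466292 - 858/7643 = -2898705167/3563869756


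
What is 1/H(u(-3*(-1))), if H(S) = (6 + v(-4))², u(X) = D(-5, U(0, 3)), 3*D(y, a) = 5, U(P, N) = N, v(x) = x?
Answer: ¼ ≈ 0.25000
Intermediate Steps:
D(y, a) = 5/3 (D(y, a) = (⅓)*5 = 5/3)
u(X) = 5/3
H(S) = 4 (H(S) = (6 - 4)² = 2² = 4)
1/H(u(-3*(-1))) = 1/4 = ¼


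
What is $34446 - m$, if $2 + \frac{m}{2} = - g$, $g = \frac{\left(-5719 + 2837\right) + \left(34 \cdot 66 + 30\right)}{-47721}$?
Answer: $\frac{1643989666}{47721} \approx 34450.0$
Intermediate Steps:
$g = \frac{608}{47721}$ ($g = \left(-2882 + \left(2244 + 30\right)\right) \left(- \frac{1}{47721}\right) = \left(-2882 + 2274\right) \left(- \frac{1}{47721}\right) = \left(-608\right) \left(- \frac{1}{47721}\right) = \frac{608}{47721} \approx 0.012741$)
$m = - \frac{192100}{47721}$ ($m = -4 + 2 \left(\left(-1\right) \frac{608}{47721}\right) = -4 + 2 \left(- \frac{608}{47721}\right) = -4 - \frac{1216}{47721} = - \frac{192100}{47721} \approx -4.0255$)
$34446 - m = 34446 - - \frac{192100}{47721} = 34446 + \frac{192100}{47721} = \frac{1643989666}{47721}$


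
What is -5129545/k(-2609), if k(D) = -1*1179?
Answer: 5129545/1179 ≈ 4350.8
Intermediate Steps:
k(D) = -1179
-5129545/k(-2609) = -5129545/(-1179) = -5129545*(-1/1179) = 5129545/1179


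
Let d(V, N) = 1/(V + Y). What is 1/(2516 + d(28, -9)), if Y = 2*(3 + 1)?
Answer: 36/90577 ≈ 0.00039745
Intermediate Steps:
Y = 8 (Y = 2*4 = 8)
d(V, N) = 1/(8 + V) (d(V, N) = 1/(V + 8) = 1/(8 + V))
1/(2516 + d(28, -9)) = 1/(2516 + 1/(8 + 28)) = 1/(2516 + 1/36) = 1/(90577/36) = 36/90577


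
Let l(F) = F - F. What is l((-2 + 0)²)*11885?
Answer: 0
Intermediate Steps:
l(F) = 0
l((-2 + 0)²)*11885 = 0*11885 = 0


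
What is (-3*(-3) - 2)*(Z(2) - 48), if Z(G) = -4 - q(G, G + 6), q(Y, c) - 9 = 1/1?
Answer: -434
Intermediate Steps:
q(Y, c) = 10 (q(Y, c) = 9 + 1/1 = 9 + 1 = 10)
Z(G) = -14 (Z(G) = -4 - 1*10 = -4 - 10 = -14)
(-3*(-3) - 2)*(Z(2) - 48) = (-3*(-3) - 2)*(-14 - 48) = (9 - 2)*(-62) = 7*(-62) = -434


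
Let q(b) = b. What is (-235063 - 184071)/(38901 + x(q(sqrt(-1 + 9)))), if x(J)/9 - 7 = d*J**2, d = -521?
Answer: -209567/726 ≈ -288.66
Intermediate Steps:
x(J) = 63 - 4689*J**2 (x(J) = 63 + 9*(-521*J**2) = 63 - 4689*J**2)
(-235063 - 184071)/(38901 + x(q(sqrt(-1 + 9)))) = (-235063 - 184071)/(38901 + (63 - 4689*(sqrt(-1 + 9))**2)) = -419134/(38901 + (63 - 4689*(sqrt(8))**2)) = -419134/(38901 + (63 - 4689*(2*sqrt(2))**2)) = -419134/(38901 + (63 - 4689*8)) = -419134/(38901 + (63 - 37512)) = -419134/(38901 - 37449) = -419134/1452 = -419134*1/1452 = -209567/726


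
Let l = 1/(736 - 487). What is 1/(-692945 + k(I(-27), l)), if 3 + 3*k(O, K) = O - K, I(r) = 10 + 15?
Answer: -747/517624438 ≈ -1.4431e-6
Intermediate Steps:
I(r) = 25
l = 1/249 ≈ 0.0040161
k(O, K) = -1 - K/3 + O/3 (k(O, K) = -1 + (O - K)/3 = -1 + (-K/3 + O/3) = -1 - K/3 + O/3)
1/(-692945 + k(I(-27), l)) = 1/(-692945 + (-1 - 1/3*1/249 + (1/3)*25)) = 1/(-692945 + (-1 - 1/747 + 25/3)) = 1/(-692945 + 5477/747) = 1/(-517624438/747) = -747/517624438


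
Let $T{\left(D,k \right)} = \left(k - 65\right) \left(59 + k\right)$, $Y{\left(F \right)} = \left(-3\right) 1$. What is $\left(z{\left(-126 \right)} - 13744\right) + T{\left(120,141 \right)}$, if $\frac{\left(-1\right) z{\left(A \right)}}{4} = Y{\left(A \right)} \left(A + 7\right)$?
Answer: $28$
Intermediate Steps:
$Y{\left(F \right)} = -3$
$z{\left(A \right)} = 84 + 12 A$ ($z{\left(A \right)} = - 4 \left(- 3 \left(A + 7\right)\right) = - 4 \left(- 3 \left(7 + A\right)\right) = - 4 \left(-21 - 3 A\right) = 84 + 12 A$)
$T{\left(D,k \right)} = \left(-65 + k\right) \left(59 + k\right)$
$\left(z{\left(-126 \right)} - 13744\right) + T{\left(120,141 \right)} = \left(\left(84 + 12 \left(-126\right)\right) - 13744\right) - \left(4681 - 19881\right) = \left(\left(84 - 1512\right) - 13744\right) - -15200 = \left(-1428 - 13744\right) + 15200 = -15172 + 15200 = 28$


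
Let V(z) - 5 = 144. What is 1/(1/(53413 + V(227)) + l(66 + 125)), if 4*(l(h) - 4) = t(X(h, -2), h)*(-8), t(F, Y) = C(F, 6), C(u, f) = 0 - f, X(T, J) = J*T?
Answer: 53562/856993 ≈ 0.062500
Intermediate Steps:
V(z) = 149 (V(z) = 5 + 144 = 149)
C(u, f) = -f
t(F, Y) = -6 (t(F, Y) = -1*6 = -6)
l(h) = 16 (l(h) = 4 + (-6*(-8))/4 = 4 + (1/4)*48 = 4 + 12 = 16)
1/(1/(53413 + V(227)) + l(66 + 125)) = 1/(1/(53413 + 149) + 16) = 1/(1/53562 + 16) = 1/(856993/53562) = 53562/856993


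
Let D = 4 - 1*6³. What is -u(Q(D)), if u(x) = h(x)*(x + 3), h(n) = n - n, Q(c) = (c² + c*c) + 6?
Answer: 0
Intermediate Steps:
D = -212 (D = 4 - 1*216 = 4 - 216 = -212)
Q(c) = 6 + 2*c² (Q(c) = (c² + c²) + 6 = 2*c² + 6 = 6 + 2*c²)
h(n) = 0
u(x) = 0 (u(x) = 0*(x + 3) = 0*(3 + x) = 0)
-u(Q(D)) = -1*0 = 0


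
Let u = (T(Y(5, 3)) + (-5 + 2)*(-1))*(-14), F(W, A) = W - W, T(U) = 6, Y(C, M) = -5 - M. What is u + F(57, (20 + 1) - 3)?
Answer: -126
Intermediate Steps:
F(W, A) = 0
u = -126 (u = (6 + (-5 + 2)*(-1))*(-14) = (6 - 3*(-1))*(-14) = (6 + 3)*(-14) = 9*(-14) = -126)
u + F(57, (20 + 1) - 3) = -126 + 0 = -126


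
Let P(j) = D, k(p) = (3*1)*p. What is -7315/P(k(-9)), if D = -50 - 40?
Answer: 1463/18 ≈ 81.278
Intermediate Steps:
D = -90
k(p) = 3*p
P(j) = -90
-7315/P(k(-9)) = -7315/(-90) = -7315*(-1/90) = 1463/18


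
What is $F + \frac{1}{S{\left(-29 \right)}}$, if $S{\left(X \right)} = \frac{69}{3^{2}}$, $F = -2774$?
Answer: $- \frac{63799}{23} \approx -2773.9$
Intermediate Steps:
$S{\left(X \right)} = \frac{23}{3}$ ($S{\left(X \right)} = \frac{69}{9} = 69 \cdot \frac{1}{9} = \frac{23}{3}$)
$F + \frac{1}{S{\left(-29 \right)}} = -2774 + \frac{1}{\frac{23}{3}} = -2774 + \frac{3}{23} = - \frac{63799}{23}$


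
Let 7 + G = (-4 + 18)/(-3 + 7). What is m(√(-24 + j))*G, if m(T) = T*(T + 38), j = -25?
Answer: 343/2 - 931*I ≈ 171.5 - 931.0*I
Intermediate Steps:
m(T) = T*(38 + T)
G = -7/2 (G = -7 + (-4 + 18)/(-3 + 7) = -7 + 14/4 = -7 + 14*(¼) = -7 + 7/2 = -7/2 ≈ -3.5000)
m(√(-24 + j))*G = (√(-24 - 25)*(38 + √(-24 - 25)))*(-7/2) = (√(-49)*(38 + √(-49)))*(-7/2) = ((7*I)*(38 + 7*I))*(-7/2) = (7*I*(38 + 7*I))*(-7/2) = -49*I*(38 + 7*I)/2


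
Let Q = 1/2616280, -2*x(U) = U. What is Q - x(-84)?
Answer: -109883759/2616280 ≈ -42.000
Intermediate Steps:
x(U) = -U/2
Q = 1/2616280 ≈ 3.8222e-7
Q - x(-84) = 1/2616280 - (-1)*(-84)/2 = 1/2616280 - 1*42 = 1/2616280 - 42 = -109883759/2616280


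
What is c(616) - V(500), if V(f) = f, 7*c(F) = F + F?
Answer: -324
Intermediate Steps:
c(F) = 2*F/7 (c(F) = (F + F)/7 = (2*F)/7 = 2*F/7)
c(616) - V(500) = (2/7)*616 - 1*500 = 176 - 500 = -324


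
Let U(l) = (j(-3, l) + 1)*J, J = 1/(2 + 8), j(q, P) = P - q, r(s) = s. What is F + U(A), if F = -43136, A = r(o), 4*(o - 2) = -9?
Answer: -345085/8 ≈ -43136.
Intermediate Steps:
o = -¼ (o = 2 + (¼)*(-9) = 2 - 9/4 = -¼ ≈ -0.25000)
A = -¼ ≈ -0.25000
J = ⅒ (J = 1/10 = ⅒ ≈ 0.10000)
U(l) = ⅖ + l/10 (U(l) = ((l - 1*(-3)) + 1)*(⅒) = ((l + 3) + 1)*(⅒) = ((3 + l) + 1)*(⅒) = (4 + l)*(⅒) = ⅖ + l/10)
F + U(A) = -43136 + (⅖ + (⅒)*(-¼)) = -43136 + (⅖ - 1/40) = -43136 + 3/8 = -345085/8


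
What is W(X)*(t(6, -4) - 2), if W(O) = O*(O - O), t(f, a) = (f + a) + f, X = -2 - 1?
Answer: 0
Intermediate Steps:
X = -3
t(f, a) = a + 2*f (t(f, a) = (a + f) + f = a + 2*f)
W(O) = 0 (W(O) = O*0 = 0)
W(X)*(t(6, -4) - 2) = 0*((-4 + 2*6) - 2) = 0*((-4 + 12) - 2) = 0*(8 - 2) = 0*6 = 0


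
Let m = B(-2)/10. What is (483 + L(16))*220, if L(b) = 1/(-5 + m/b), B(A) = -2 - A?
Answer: 106216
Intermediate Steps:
m = 0 (m = (-2 - 1*(-2))/10 = (-2 + 2)*(1/10) = 0*(1/10) = 0)
L(b) = -1/5 (L(b) = 1/(-5 + 0/b) = 1/(-5 + 0) = 1/(-5) = -1/5)
(483 + L(16))*220 = (483 - 1/5)*220 = (2414/5)*220 = 106216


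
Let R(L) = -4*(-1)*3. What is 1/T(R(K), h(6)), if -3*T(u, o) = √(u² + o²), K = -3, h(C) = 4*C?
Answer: -√5/20 ≈ -0.11180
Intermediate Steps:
R(L) = 12 (R(L) = 4*3 = 12)
T(u, o) = -√(o² + u²)/3 (T(u, o) = -√(u² + o²)/3 = -√(o² + u²)/3)
1/T(R(K), h(6)) = 1/(-√((4*6)² + 12²)/3) = 1/(-√(24² + 144)/3) = 1/(-√(576 + 144)/3) = 1/(-4*√5) = -√5/20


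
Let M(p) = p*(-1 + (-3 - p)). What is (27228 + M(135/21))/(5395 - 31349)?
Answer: -1330887/1271746 ≈ -1.0465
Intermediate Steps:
M(p) = p*(-4 - p)
(27228 + M(135/21))/(5395 - 31349) = (27228 - 135/21*(4 + 135/21))/(5395 - 31349) = (27228 - 135*(1/21)*(4 + 135*(1/21)))/(-25954) = (27228 - 1*45/7*(4 + 45/7))*(-1/25954) = (27228 - 1*45/7*73/7)*(-1/25954) = (27228 - 3285/49)*(-1/25954) = (1330887/49)*(-1/25954) = -1330887/1271746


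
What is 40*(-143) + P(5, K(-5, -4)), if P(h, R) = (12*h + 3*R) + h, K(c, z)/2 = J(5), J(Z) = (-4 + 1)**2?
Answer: -5601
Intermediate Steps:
J(Z) = 9 (J(Z) = (-3)**2 = 9)
K(c, z) = 18 (K(c, z) = 2*9 = 18)
P(h, R) = 3*R + 13*h (P(h, R) = (3*R + 12*h) + h = 3*R + 13*h)
40*(-143) + P(5, K(-5, -4)) = 40*(-143) + (3*18 + 13*5) = -5720 + (54 + 65) = -5720 + 119 = -5601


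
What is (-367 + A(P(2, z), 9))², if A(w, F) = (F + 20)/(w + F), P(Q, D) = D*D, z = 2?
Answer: 22486564/169 ≈ 1.3306e+5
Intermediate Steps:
P(Q, D) = D²
A(w, F) = (20 + F)/(F + w)
(-367 + A(P(2, z), 9))² = (-367 + (20 + 9)/(9 + 2²))² = (-367 + 29/(9 + 4))² = (-367 + 29/13)² = (-4742/13)² = 22486564/169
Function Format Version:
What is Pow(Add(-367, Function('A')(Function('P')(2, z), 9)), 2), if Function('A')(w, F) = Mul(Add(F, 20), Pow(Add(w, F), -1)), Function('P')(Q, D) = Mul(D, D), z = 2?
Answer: Rational(22486564, 169) ≈ 1.3306e+5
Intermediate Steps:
Function('P')(Q, D) = Pow(D, 2)
Function('A')(w, F) = Mul(Pow(Add(F, w), -1), Add(20, F)) (Function('A')(w, F) = Mul(Add(20, F), Pow(Add(F, w), -1)) = Mul(Pow(Add(F, w), -1), Add(20, F)))
Pow(Add(-367, Function('A')(Function('P')(2, z), 9)), 2) = Pow(Add(-367, Mul(Pow(Add(9, Pow(2, 2)), -1), Add(20, 9))), 2) = Pow(Add(-367, Mul(Pow(Add(9, 4), -1), 29)), 2) = Pow(Add(-367, Mul(Pow(13, -1), 29)), 2) = Pow(Add(-367, Mul(Rational(1, 13), 29)), 2) = Pow(Add(-367, Rational(29, 13)), 2) = Pow(Rational(-4742, 13), 2) = Rational(22486564, 169)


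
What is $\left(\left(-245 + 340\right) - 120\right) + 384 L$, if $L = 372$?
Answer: $142823$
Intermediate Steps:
$\left(\left(-245 + 340\right) - 120\right) + 384 L = \left(\left(-245 + 340\right) - 120\right) + 384 \cdot 372 = \left(95 - 120\right) + 142848 = -25 + 142848 = 142823$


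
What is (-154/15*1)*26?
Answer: -4004/15 ≈ -266.93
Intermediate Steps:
(-154/15*1)*26 = (-11*14/15*1)*26 = -154/15*1*26 = -154/15*26 = -4004/15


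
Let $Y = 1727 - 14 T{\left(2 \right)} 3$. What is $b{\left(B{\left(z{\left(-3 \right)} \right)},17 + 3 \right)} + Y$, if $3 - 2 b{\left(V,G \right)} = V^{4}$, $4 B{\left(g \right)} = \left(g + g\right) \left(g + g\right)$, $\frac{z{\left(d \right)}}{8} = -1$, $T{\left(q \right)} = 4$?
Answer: $- \frac{16774095}{2} \approx -8.387 \cdot 10^{6}$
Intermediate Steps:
$z{\left(d \right)} = -8$ ($z{\left(d \right)} = 8 \left(-1\right) = -8$)
$B{\left(g \right)} = g^{2}$ ($B{\left(g \right)} = \frac{\left(g + g\right) \left(g + g\right)}{4} = \frac{2 g 2 g}{4} = \frac{4 g^{2}}{4} = g^{2}$)
$b{\left(V,G \right)} = \frac{3}{2} - \frac{V^{4}}{2}$
$Y = 1559$ ($Y = 1727 - 14 \cdot 4 \cdot 3 = 1727 - 56 \cdot 3 = 1727 - 168 = 1559$)
$b{\left(B{\left(z{\left(-3 \right)} \right)},17 + 3 \right)} + Y = \left(\frac{3}{2} - \frac{\left(\left(-8\right)^{2}\right)^{4}}{2}\right) + 1559 = \left(\frac{3}{2} - \frac{64^{4}}{2}\right) + 1559 = \left(\frac{3}{2} - 8388608\right) + 1559 = - \frac{16777213}{2} + 1559 = - \frac{16774095}{2}$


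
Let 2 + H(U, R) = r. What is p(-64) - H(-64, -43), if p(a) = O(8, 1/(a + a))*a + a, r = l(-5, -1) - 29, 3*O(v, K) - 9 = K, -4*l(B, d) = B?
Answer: -2713/12 ≈ -226.08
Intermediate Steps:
l(B, d) = -B/4
O(v, K) = 3 + K/3
r = -111/4 (r = -1/4*(-5) - 29 = 5/4 - 29 = -111/4 ≈ -27.750)
p(a) = a + a*(3 + 1/(6*a)) (p(a) = (3 + 1/(3*(a + a)))*a + a = (3 + 1/(3*((2*a))))*a + a = (3 + (1/(2*a))/3)*a + a = (3 + 1/(6*a))*a + a = a*(3 + 1/(6*a)) + a = a + a*(3 + 1/(6*a)))
H(U, R) = -119/4 (H(U, R) = -2 - 111/4 = -119/4)
p(-64) - H(-64, -43) = (1/6 + 4*(-64)) - 1*(-119/4) = (1/6 - 256) + 119/4 = -1535/6 + 119/4 = -2713/12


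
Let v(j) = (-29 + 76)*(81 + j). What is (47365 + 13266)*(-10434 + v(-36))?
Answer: -504389289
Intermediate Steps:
v(j) = 3807 + 47*j (v(j) = 47*(81 + j) = 3807 + 47*j)
(47365 + 13266)*(-10434 + v(-36)) = (47365 + 13266)*(-10434 + (3807 + 47*(-36))) = 60631*(-10434 + (3807 - 1692)) = 60631*(-10434 + 2115) = 60631*(-8319) = -504389289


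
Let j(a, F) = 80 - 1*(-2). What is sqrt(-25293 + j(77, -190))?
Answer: I*sqrt(25211) ≈ 158.78*I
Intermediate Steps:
j(a, F) = 82 (j(a, F) = 80 + 2 = 82)
sqrt(-25293 + j(77, -190)) = sqrt(-25293 + 82) = sqrt(-25211) = I*sqrt(25211)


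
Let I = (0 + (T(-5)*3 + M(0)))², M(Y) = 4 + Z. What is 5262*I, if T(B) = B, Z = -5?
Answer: 1347072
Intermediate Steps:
M(Y) = -1 (M(Y) = 4 - 5 = -1)
I = 256 (I = (0 + (-5*3 - 1))² = (0 + (-15 - 1))² = (0 - 16)² = (-16)² = 256)
5262*I = 5262*256 = 1347072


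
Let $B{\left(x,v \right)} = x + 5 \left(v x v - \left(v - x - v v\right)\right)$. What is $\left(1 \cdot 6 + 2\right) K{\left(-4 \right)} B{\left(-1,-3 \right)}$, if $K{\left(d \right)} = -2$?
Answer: $-144$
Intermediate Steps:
$B{\left(x,v \right)} = - 5 v + 5 v^{2} + 6 x + 5 x v^{2}$ ($B{\left(x,v \right)} = x + 5 \left(x v^{2} - \left(v - x - v^{2}\right)\right) = x + 5 \left(x v^{2} + \left(x + v^{2} - v\right)\right) = x + 5 \left(x + v^{2} - v + x v^{2}\right) = x + \left(- 5 v + 5 x + 5 v^{2} + 5 x v^{2}\right) = - 5 v + 5 v^{2} + 6 x + 5 x v^{2}$)
$\left(1 \cdot 6 + 2\right) K{\left(-4 \right)} B{\left(-1,-3 \right)} = \left(1 \cdot 6 + 2\right) \left(-2\right) \left(\left(-5\right) \left(-3\right) + 5 \left(-3\right)^{2} + 6 \left(-1\right) + 5 \left(-1\right) \left(-3\right)^{2}\right) = \left(6 + 2\right) \left(-2\right) \left(15 + 5 \cdot 9 - 6 + 5 \left(-1\right) 9\right) = 8 \left(-2\right) \left(15 + 45 - 6 - 45\right) = \left(-16\right) 9 = -144$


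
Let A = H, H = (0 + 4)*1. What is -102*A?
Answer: -408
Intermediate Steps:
H = 4 (H = 4*1 = 4)
A = 4
-102*A = -102*4 = -408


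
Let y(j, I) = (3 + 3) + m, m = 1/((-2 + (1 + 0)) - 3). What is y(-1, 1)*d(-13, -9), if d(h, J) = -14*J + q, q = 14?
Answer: 805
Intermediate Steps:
m = -1/4 (m = 1/((-2 + 1) - 3) = 1/(-1 - 3) = 1/(-4) = -1/4 ≈ -0.25000)
y(j, I) = 23/4 (y(j, I) = (3 + 3) - 1/4 = 6 - 1/4 = 23/4)
d(h, J) = 14 - 14*J (d(h, J) = -14*J + 14 = 14 - 14*J)
y(-1, 1)*d(-13, -9) = 23*(14 - 14*(-9))/4 = 23*(14 + 126)/4 = (23/4)*140 = 805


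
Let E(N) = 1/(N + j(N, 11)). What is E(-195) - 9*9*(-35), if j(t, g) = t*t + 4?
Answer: 107259391/37834 ≈ 2835.0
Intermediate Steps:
j(t, g) = 4 + t**2 (j(t, g) = t**2 + 4 = 4 + t**2)
E(N) = 1/(4 + N + N**2) (E(N) = 1/(N + (4 + N**2)) = 1/(4 + N + N**2))
E(-195) - 9*9*(-35) = 1/(4 - 195 + (-195)**2) - 9*9*(-35) = 1/(4 - 195 + 38025) - 81*(-35) = 1/37834 - 1*(-2835) = 1/37834 + 2835 = 107259391/37834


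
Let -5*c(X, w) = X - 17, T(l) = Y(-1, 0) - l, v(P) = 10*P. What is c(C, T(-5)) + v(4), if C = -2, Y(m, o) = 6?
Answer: 219/5 ≈ 43.800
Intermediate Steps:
T(l) = 6 - l
c(X, w) = 17/5 - X/5 (c(X, w) = -(X - 17)/5 = -(-17 + X)/5 = 17/5 - X/5)
c(C, T(-5)) + v(4) = (17/5 - ⅕*(-2)) + 10*4 = (17/5 + ⅖) + 40 = 19/5 + 40 = 219/5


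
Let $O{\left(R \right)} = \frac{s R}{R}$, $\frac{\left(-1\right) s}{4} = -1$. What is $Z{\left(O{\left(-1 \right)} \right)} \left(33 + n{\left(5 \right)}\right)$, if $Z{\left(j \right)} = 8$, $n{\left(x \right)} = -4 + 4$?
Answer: $264$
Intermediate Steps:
$n{\left(x \right)} = 0$
$s = 4$ ($s = \left(-4\right) \left(-1\right) = 4$)
$O{\left(R \right)} = 4$ ($O{\left(R \right)} = \frac{4 R}{R} = 4$)
$Z{\left(O{\left(-1 \right)} \right)} \left(33 + n{\left(5 \right)}\right) = 8 \left(33 + 0\right) = 8 \cdot 33 = 264$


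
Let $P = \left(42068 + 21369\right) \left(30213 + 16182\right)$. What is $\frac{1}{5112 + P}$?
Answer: $\frac{1}{2943164727} \approx 3.3977 \cdot 10^{-10}$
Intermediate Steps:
$P = 2943159615$ ($P = 63437 \cdot 46395 = 2943159615$)
$\frac{1}{5112 + P} = \frac{1}{5112 + 2943159615} = \frac{1}{2943164727}$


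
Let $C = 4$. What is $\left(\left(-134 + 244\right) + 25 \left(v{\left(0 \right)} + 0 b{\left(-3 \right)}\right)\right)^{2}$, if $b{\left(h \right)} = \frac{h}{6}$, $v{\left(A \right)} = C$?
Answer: $44100$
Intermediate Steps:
$v{\left(A \right)} = 4$
$b{\left(h \right)} = \frac{h}{6}$
$\left(\left(-134 + 244\right) + 25 \left(v{\left(0 \right)} + 0 b{\left(-3 \right)}\right)\right)^{2} = \left(\left(-134 + 244\right) + 25 \left(4 + 0 \cdot \frac{1}{6} \left(-3\right)\right)\right)^{2} = \left(110 + 25 \left(4 + 0 \left(- \frac{1}{2}\right)\right)\right)^{2} = \left(110 + 25 \left(4 + 0\right)\right)^{2} = \left(110 + 25 \cdot 4\right)^{2} = \left(110 + 100\right)^{2} = 210^{2} = 44100$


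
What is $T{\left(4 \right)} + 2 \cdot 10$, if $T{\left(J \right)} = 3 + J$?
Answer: $27$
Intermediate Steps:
$T{\left(4 \right)} + 2 \cdot 10 = \left(3 + 4\right) + 2 \cdot 10 = 7 + 20 = 27$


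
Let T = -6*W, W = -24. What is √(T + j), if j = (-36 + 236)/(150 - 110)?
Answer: √149 ≈ 12.207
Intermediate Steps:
T = 144 (T = -6*(-24) = 144)
j = 5 (j = 200/40 = 200*(1/40) = 5)
√(T + j) = √(144 + 5) = √149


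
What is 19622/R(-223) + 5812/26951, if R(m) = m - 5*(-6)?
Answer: -527710806/5201543 ≈ -101.45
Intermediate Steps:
R(m) = 30 + m (R(m) = m + 30 = 30 + m)
19622/R(-223) + 5812/26951 = 19622/(30 - 223) + 5812/26951 = 19622/(-193) + 5812*(1/26951) = 19622*(-1/193) + 5812/26951 = -19622/193 + 5812/26951 = -527710806/5201543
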